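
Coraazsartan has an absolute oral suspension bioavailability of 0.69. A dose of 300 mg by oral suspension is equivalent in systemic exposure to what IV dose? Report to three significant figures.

D_iv = 207 mg

Systemic exposure from an extravascular dose = F × D_ev, so the equivalent IV dose is F × D_ev.
D_iv = F × D_ev = 0.69 × 300 = 207 mg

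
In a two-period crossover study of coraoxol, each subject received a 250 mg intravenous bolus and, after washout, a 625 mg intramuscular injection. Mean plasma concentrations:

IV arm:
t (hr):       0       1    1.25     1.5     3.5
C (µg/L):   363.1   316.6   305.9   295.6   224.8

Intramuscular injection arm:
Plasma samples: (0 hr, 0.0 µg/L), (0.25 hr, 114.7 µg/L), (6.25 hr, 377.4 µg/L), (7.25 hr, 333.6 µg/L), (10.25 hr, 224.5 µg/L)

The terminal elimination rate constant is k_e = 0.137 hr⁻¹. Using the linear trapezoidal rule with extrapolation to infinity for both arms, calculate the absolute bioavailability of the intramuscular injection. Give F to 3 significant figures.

F = 0.651

Trapezoidal AUC_0→3.5 (IV):
  [0→1]: (363.1+316.6)/2 × 1 = 339.85
  [1→1.25]: (316.6+305.9)/2 × 0.25 = 77.8125
  [1.25→1.5]: (305.9+295.6)/2 × 0.25 = 75.1875
  [1.5→3.5]: (295.6+224.8)/2 × 2 = 520.4
  Sum = 1013.25 µg/L·hr
IV tail: 224.8/0.137 = 1640.876; AUC_iv,0→∞ = 1013.25 + 1640.876 = 2654.126 µg/L·hr
Trapezoidal AUC_0→10.25 (intramuscular injection):
  [0→0.25]: (0.0+114.7)/2 × 0.25 = 14.3375
  [0.25→6.25]: (114.7+377.4)/2 × 6 = 1476.3
  [6.25→7.25]: (377.4+333.6)/2 × 1 = 355.5
  [7.25→10.25]: (333.6+224.5)/2 × 3 = 837.15
  Sum = 2683.2875 µg/L·hr
intramuscular injection tail: 224.5/0.137 = 1638.686; AUC_ev,0→∞ = 2683.2875 + 1638.686 = 4321.9735 µg/L·hr
F = (AUC_ev/D_ev)/(AUC_iv/D_iv) = (4321.9735/625)/(2654.126/250) = 6.9151576/10.616504 = 0.6514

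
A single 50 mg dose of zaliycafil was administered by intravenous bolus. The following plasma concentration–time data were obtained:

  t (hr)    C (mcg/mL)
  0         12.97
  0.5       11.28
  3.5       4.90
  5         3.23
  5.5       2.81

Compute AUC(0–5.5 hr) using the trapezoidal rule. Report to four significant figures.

Trapezoidal AUC_0→5.5:
  [0→0.5]: (12.97+11.28)/2 × 0.5 = 6.0625
  [0.5→3.5]: (11.28+4.90)/2 × 3 = 24.27
  [3.5→5]: (4.90+3.23)/2 × 1.5 = 6.0975
  [5→5.5]: (3.23+2.81)/2 × 0.5 = 1.51
  Sum = 37.94 mcg/mL·hr

AUC = 37.94 mcg/mL·hr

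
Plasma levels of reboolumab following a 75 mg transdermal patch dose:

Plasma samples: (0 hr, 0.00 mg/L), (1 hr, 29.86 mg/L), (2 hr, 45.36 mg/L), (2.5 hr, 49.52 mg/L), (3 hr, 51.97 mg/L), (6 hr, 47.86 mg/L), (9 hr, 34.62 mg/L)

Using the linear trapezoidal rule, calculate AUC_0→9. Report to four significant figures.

AUC = 375.1 mg/L·hr

Trapezoidal AUC_0→9:
  [0→1]: (0.00+29.86)/2 × 1 = 14.93
  [1→2]: (29.86+45.36)/2 × 1 = 37.61
  [2→2.5]: (45.36+49.52)/2 × 0.5 = 23.72
  [2.5→3]: (49.52+51.97)/2 × 0.5 = 25.3725
  [3→6]: (51.97+47.86)/2 × 3 = 149.745
  [6→9]: (47.86+34.62)/2 × 3 = 123.72
  Sum = 375.0975 mg/L·hr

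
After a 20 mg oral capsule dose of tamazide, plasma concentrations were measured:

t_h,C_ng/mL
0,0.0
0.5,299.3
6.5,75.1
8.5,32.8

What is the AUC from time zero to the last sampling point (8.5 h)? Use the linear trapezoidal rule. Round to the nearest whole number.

AUC = 1306 ng/mL·h

Trapezoidal AUC_0→8.5:
  [0→0.5]: (0.0+299.3)/2 × 0.5 = 74.825
  [0.5→6.5]: (299.3+75.1)/2 × 6 = 1123.2
  [6.5→8.5]: (75.1+32.8)/2 × 2 = 107.9
  Sum = 1305.925 ng/mL·h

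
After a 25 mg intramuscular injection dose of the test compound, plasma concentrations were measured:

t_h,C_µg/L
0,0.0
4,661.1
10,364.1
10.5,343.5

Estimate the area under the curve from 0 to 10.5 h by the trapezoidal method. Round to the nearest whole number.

AUC = 4575 µg/L·h

Trapezoidal AUC_0→10.5:
  [0→4]: (0.0+661.1)/2 × 4 = 1322.2
  [4→10]: (661.1+364.1)/2 × 6 = 3075.6
  [10→10.5]: (364.1+343.5)/2 × 0.5 = 176.9
  Sum = 4574.7 µg/L·h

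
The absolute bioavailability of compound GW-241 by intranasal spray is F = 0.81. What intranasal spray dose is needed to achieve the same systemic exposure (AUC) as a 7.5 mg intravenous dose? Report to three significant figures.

For equal systemic exposure: F × D_ev = D_iv
D_ev = D_iv / F = 7.5 / 0.81 = 9.25926 mg

D_intranasal = 9.26 mg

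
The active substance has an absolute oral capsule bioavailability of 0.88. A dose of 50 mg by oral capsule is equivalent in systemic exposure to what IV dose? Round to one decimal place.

Systemic exposure from an extravascular dose = F × D_ev, so the equivalent IV dose is F × D_ev.
D_iv = F × D_ev = 0.88 × 50 = 44 mg

D_iv = 44.0 mg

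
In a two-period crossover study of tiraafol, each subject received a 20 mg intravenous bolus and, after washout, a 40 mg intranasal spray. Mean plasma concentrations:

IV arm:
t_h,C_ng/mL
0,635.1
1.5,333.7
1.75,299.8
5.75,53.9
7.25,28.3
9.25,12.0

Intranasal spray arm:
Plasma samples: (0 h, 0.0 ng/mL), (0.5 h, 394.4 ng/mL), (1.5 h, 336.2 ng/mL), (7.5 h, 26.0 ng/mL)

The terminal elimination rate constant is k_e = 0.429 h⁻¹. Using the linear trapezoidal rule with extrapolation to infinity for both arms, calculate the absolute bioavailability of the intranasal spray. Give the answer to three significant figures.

Trapezoidal AUC_0→9.25 (IV):
  [0→1.5]: (635.1+333.7)/2 × 1.5 = 726.6
  [1.5→1.75]: (333.7+299.8)/2 × 0.25 = 79.1875
  [1.75→5.75]: (299.8+53.9)/2 × 4 = 707.4
  [5.75→7.25]: (53.9+28.3)/2 × 1.5 = 61.65
  [7.25→9.25]: (28.3+12.0)/2 × 2 = 40.3
  Sum = 1615.1375 ng/mL·h
IV tail: 12.0/0.429 = 27.972; AUC_iv,0→∞ = 1615.1375 + 27.972 = 1643.1095 ng/mL·h
Trapezoidal AUC_0→7.5 (intranasal spray):
  [0→0.5]: (0.0+394.4)/2 × 0.5 = 98.6
  [0.5→1.5]: (394.4+336.2)/2 × 1 = 365.3
  [1.5→7.5]: (336.2+26.0)/2 × 6 = 1086.6
  Sum = 1550.5 ng/mL·h
intranasal spray tail: 26.0/0.429 = 60.606; AUC_ev,0→∞ = 1550.5 + 60.606 = 1611.106 ng/mL·h
F = (AUC_ev/D_ev)/(AUC_iv/D_iv) = (1611.106/40)/(1643.1095/20) = 40.27765/82.155475 = 0.4903

F = 0.490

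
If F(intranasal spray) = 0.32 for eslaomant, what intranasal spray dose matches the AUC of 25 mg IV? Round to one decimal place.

For equal systemic exposure: F × D_ev = D_iv
D_ev = D_iv / F = 25 / 0.32 = 78.125 mg

D_intranasal = 78.1 mg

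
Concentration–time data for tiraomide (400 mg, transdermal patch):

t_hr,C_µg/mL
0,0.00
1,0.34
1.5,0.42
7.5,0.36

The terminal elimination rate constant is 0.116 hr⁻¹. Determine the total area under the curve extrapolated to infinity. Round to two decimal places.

Trapezoidal AUC_0→7.5:
  [0→1]: (0.00+0.34)/2 × 1 = 0.17
  [1→1.5]: (0.34+0.42)/2 × 0.5 = 0.19
  [1.5→7.5]: (0.42+0.36)/2 × 6 = 2.34
  Sum = 2.7 µg/mL·hr
Extrapolated tail: C_last / k_e = 0.36 / 0.116 = 3.103
AUC_0→∞ = 2.7 + 3.103 = 5.803 µg/mL·hr

AUC = 5.80 µg/mL·hr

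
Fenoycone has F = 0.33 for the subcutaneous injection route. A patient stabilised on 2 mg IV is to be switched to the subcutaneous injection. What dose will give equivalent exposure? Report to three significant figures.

D_subcutaneous = 6.06 mg

For equal systemic exposure: F × D_ev = D_iv
D_ev = D_iv / F = 2 / 0.33 = 6.06061 mg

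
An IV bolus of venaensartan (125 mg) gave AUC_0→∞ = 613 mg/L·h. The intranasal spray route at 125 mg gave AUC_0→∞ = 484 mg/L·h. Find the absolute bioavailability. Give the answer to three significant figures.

F = (AUC_ev / D_ev) / (AUC_iv / D_iv)
  = (484/125) / (613/125)
  = 3.872 / 4.904 = 0.7896

F = 0.790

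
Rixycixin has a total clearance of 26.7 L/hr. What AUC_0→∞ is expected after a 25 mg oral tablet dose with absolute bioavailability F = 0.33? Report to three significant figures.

AUC_0→∞ = F × Dose / CL
        = 0.33 × 25 / 26.7 = 0.308989 mg/L·hr

AUC = 0.309 mg/L·hr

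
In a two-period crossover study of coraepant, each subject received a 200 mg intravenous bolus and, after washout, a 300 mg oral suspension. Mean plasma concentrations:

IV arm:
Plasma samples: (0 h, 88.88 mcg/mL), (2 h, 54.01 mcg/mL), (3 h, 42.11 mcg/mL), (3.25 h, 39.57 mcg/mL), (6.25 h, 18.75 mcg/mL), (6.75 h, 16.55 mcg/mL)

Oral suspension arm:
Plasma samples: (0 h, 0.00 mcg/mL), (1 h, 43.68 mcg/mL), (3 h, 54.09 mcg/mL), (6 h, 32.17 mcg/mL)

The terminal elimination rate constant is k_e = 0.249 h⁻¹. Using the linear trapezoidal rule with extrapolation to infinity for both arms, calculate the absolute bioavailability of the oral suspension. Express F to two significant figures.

F = 0.69

Trapezoidal AUC_0→6.75 (IV):
  [0→2]: (88.88+54.01)/2 × 2 = 142.89
  [2→3]: (54.01+42.11)/2 × 1 = 48.06
  [3→3.25]: (42.11+39.57)/2 × 0.25 = 10.21
  [3.25→6.25]: (39.57+18.75)/2 × 3 = 87.48
  [6.25→6.75]: (18.75+16.55)/2 × 0.5 = 8.825
  Sum = 297.465 mcg/mL·h
IV tail: 16.55/0.249 = 66.466; AUC_iv,0→∞ = 297.465 + 66.466 = 363.931 mcg/mL·h
Trapezoidal AUC_0→6 (oral suspension):
  [0→1]: (0.00+43.68)/2 × 1 = 21.84
  [1→3]: (43.68+54.09)/2 × 2 = 97.77
  [3→6]: (54.09+32.17)/2 × 3 = 129.39
  Sum = 249.0 mcg/mL·h
oral suspension tail: 32.17/0.249 = 129.197; AUC_ev,0→∞ = 249.0 + 129.197 = 378.197 mcg/mL·h
F = (AUC_ev/D_ev)/(AUC_iv/D_iv) = (378.197/300)/(363.931/200) = 1.26066/1.819655 = 0.6928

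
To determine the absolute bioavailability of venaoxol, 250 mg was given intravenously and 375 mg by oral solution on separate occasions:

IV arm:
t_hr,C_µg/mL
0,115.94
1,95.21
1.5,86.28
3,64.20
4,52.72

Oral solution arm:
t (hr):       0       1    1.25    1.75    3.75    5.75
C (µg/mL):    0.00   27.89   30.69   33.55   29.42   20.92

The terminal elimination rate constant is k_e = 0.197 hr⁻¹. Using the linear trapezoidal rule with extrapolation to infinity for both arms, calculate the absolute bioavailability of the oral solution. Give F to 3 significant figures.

Trapezoidal AUC_0→4 (IV):
  [0→1]: (115.94+95.21)/2 × 1 = 105.575
  [1→1.5]: (95.21+86.28)/2 × 0.5 = 45.3725
  [1.5→3]: (86.28+64.20)/2 × 1.5 = 112.86
  [3→4]: (64.20+52.72)/2 × 1 = 58.46
  Sum = 322.2675 µg/mL·hr
IV tail: 52.72/0.197 = 267.614; AUC_iv,0→∞ = 322.2675 + 267.614 = 589.8815 µg/mL·hr
Trapezoidal AUC_0→5.75 (oral solution):
  [0→1]: (0.00+27.89)/2 × 1 = 13.945
  [1→1.25]: (27.89+30.69)/2 × 0.25 = 7.3225
  [1.25→1.75]: (30.69+33.55)/2 × 0.5 = 16.06
  [1.75→3.75]: (33.55+29.42)/2 × 2 = 62.97
  [3.75→5.75]: (29.42+20.92)/2 × 2 = 50.34
  Sum = 150.6375 µg/mL·hr
oral solution tail: 20.92/0.197 = 106.193; AUC_ev,0→∞ = 150.6375 + 106.193 = 256.8305 µg/mL·hr
F = (AUC_ev/D_ev)/(AUC_iv/D_iv) = (256.8305/375)/(589.8815/250) = 0.684881/2.359526 = 0.2903

F = 0.290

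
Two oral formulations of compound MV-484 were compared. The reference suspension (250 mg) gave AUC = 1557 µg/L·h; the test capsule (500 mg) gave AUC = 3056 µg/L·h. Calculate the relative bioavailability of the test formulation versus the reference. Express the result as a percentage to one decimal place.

F_rel = 98.1%

F_rel = (AUC_test/D_test) / (AUC_ref/D_ref)
      = (3056/500) / (1557/250)
      = 6.112 / 6.228 = 0.9814 = 98.14%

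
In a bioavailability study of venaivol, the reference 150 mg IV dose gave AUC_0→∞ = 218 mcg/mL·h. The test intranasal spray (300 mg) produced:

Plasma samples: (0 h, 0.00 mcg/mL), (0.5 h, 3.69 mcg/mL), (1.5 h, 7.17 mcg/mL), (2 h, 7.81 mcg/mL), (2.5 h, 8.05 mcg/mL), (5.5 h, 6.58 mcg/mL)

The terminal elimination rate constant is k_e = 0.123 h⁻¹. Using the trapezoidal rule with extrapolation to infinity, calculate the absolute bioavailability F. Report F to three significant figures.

F = 0.205

Trapezoidal AUC_0→5.5 (intranasal spray):
  [0→0.5]: (0.00+3.69)/2 × 0.5 = 0.9225
  [0.5→1.5]: (3.69+7.17)/2 × 1 = 5.43
  [1.5→2]: (7.17+7.81)/2 × 0.5 = 3.745
  [2→2.5]: (7.81+8.05)/2 × 0.5 = 3.965
  [2.5→5.5]: (8.05+6.58)/2 × 3 = 21.945
  Sum = 36.0075 mcg/mL·h
Tail: C_last/k_e = 6.58/0.123 = 53.496
AUC_0→∞ (intranasal spray) = 36.0075 + 53.496 = 89.5035 mcg/mL·h
F = (AUC_ev/D_ev)/(AUC_iv/D_iv) = (89.5035/300)/(218/150) = 0.298345/1.45333 = 0.2053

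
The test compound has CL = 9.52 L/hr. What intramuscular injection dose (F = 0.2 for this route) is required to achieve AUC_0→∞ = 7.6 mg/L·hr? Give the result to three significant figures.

Dose = 362 mg

Dose = CL × AUC_0→∞ / F
     = 9.52 × 7.6 / 0.2 = 361.76 mg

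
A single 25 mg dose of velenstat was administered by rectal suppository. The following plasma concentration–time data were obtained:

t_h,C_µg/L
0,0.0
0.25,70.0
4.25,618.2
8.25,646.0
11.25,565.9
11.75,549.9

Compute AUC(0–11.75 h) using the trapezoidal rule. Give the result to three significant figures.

Trapezoidal AUC_0→11.75:
  [0→0.25]: (0.0+70.0)/2 × 0.25 = 8.75
  [0.25→4.25]: (70.0+618.2)/2 × 4 = 1376.4
  [4.25→8.25]: (618.2+646.0)/2 × 4 = 2528.4
  [8.25→11.25]: (646.0+565.9)/2 × 3 = 1817.85
  [11.25→11.75]: (565.9+549.9)/2 × 0.5 = 278.95
  Sum = 6010.35 µg/L·h

AUC = 6010 µg/L·h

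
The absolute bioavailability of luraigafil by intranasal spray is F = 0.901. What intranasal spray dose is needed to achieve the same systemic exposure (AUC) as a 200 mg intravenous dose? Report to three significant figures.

D_intranasal = 222 mg

For equal systemic exposure: F × D_ev = D_iv
D_ev = D_iv / F = 200 / 0.901 = 221.976 mg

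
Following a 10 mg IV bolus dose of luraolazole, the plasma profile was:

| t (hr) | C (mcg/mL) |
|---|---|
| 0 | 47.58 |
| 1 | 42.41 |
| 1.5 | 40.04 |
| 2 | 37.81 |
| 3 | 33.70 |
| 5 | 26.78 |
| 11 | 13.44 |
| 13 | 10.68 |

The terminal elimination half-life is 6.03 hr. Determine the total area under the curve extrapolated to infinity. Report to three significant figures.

Trapezoidal AUC_0→13:
  [0→1]: (47.58+42.41)/2 × 1 = 44.995
  [1→1.5]: (42.41+40.04)/2 × 0.5 = 20.6125
  [1.5→2]: (40.04+37.81)/2 × 0.5 = 19.4625
  [2→3]: (37.81+33.70)/2 × 1 = 35.755
  [3→5]: (33.70+26.78)/2 × 2 = 60.48
  [5→11]: (26.78+13.44)/2 × 6 = 120.66
  [11→13]: (13.44+10.68)/2 × 2 = 24.12
  Sum = 326.085 mcg/mL·hr
k_e = ln2 / t½ = 0.693147 / 6.03 = 0.1149 hr^-1
Extrapolated tail: C_last / k_e = 10.68 / 0.1149 = 92.950
AUC_0→∞ = 326.085 + 92.950 = 419.035 mcg/mL·hr

AUC = 419 mcg/mL·hr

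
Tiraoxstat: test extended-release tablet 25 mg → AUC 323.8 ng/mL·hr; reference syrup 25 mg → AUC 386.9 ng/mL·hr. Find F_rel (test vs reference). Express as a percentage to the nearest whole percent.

F_rel = (AUC_test/D_test) / (AUC_ref/D_ref)
      = (323.8/25) / (386.9/25)
      = 12.952 / 15.476 = 0.8369 = 83.69%

F_rel = 84%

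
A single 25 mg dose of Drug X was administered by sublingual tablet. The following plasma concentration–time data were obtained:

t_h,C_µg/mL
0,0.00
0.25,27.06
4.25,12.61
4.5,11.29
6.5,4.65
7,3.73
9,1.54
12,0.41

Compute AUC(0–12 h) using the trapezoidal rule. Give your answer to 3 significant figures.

AUC = 112 µg/mL·h

Trapezoidal AUC_0→12:
  [0→0.25]: (0.00+27.06)/2 × 0.25 = 3.3825
  [0.25→4.25]: (27.06+12.61)/2 × 4 = 79.34
  [4.25→4.5]: (12.61+11.29)/2 × 0.25 = 2.9875
  [4.5→6.5]: (11.29+4.65)/2 × 2 = 15.94
  [6.5→7]: (4.65+3.73)/2 × 0.5 = 2.095
  [7→9]: (3.73+1.54)/2 × 2 = 5.27
  [9→12]: (1.54+0.41)/2 × 3 = 2.925
  Sum = 111.94 µg/mL·h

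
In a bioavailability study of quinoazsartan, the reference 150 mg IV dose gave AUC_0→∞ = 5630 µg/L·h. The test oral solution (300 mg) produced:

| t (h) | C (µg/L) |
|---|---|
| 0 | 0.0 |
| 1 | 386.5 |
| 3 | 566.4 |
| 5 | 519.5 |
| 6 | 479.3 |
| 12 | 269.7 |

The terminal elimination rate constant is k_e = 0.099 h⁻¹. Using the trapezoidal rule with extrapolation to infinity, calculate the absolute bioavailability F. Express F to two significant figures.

Trapezoidal AUC_0→12 (oral solution):
  [0→1]: (0.0+386.5)/2 × 1 = 193.25
  [1→3]: (386.5+566.4)/2 × 2 = 952.9
  [3→5]: (566.4+519.5)/2 × 2 = 1085.9
  [5→6]: (519.5+479.3)/2 × 1 = 499.4
  [6→12]: (479.3+269.7)/2 × 6 = 2247.0
  Sum = 4978.45 µg/L·h
Tail: C_last/k_e = 269.7/0.099 = 2724.242
AUC_0→∞ (oral solution) = 4978.45 + 2724.242 = 7702.692 µg/L·h
F = (AUC_ev/D_ev)/(AUC_iv/D_iv) = (7702.692/300)/(5630/150) = 25.67564/37.5333 = 0.6841

F = 0.68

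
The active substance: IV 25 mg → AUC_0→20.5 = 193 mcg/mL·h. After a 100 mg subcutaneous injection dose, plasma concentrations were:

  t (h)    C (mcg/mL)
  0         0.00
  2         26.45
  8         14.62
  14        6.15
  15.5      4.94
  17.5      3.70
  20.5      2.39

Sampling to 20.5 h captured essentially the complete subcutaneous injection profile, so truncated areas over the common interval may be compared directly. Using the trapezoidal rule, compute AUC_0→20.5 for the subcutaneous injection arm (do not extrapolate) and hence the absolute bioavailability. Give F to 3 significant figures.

F = 0.308

Trapezoidal AUC_0→20.5 (subcutaneous injection):
  [0→2]: (0.00+26.45)/2 × 2 = 26.45
  [2→8]: (26.45+14.62)/2 × 6 = 123.21
  [8→14]: (14.62+6.15)/2 × 6 = 62.31
  [14→15.5]: (6.15+4.94)/2 × 1.5 = 8.3175
  [15.5→17.5]: (4.94+3.70)/2 × 2 = 8.64
  [17.5→20.5]: (3.70+2.39)/2 × 3 = 9.135
  Sum = 238.0625 mcg/mL·h
F = (AUC_ev/D_ev)/(AUC_iv/D_iv) = (238.0625/100)/(193/25) = 2.380625/7.72 = 0.3084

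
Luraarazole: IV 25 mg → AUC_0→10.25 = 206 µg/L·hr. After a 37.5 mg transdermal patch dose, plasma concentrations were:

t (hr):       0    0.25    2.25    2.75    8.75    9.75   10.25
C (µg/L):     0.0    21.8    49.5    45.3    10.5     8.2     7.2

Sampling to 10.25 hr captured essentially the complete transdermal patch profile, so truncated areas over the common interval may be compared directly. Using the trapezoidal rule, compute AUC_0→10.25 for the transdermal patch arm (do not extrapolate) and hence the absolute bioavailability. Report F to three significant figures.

Trapezoidal AUC_0→10.25 (transdermal patch):
  [0→0.25]: (0.0+21.8)/2 × 0.25 = 2.725
  [0.25→2.25]: (21.8+49.5)/2 × 2 = 71.3
  [2.25→2.75]: (49.5+45.3)/2 × 0.5 = 23.7
  [2.75→8.75]: (45.3+10.5)/2 × 6 = 167.4
  [8.75→9.75]: (10.5+8.2)/2 × 1 = 9.35
  [9.75→10.25]: (8.2+7.2)/2 × 0.5 = 3.85
  Sum = 278.325 µg/L·hr
F = (AUC_ev/D_ev)/(AUC_iv/D_iv) = (278.325/37.5)/(206/25) = 7.422/8.24 = 0.9007

F = 0.901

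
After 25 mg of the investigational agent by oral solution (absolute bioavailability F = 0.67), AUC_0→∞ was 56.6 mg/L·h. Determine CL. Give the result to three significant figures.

CL = 0.296 L/h

CL = F × Dose / AUC_0→∞
   = 0.67 × 25 / 56.6 = 0.295936 L/h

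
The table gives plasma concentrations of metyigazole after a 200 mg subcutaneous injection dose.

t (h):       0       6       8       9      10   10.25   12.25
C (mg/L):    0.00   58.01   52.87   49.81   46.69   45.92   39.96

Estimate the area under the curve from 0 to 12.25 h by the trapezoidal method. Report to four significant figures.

Trapezoidal AUC_0→12.25:
  [0→6]: (0.00+58.01)/2 × 6 = 174.03
  [6→8]: (58.01+52.87)/2 × 2 = 110.88
  [8→9]: (52.87+49.81)/2 × 1 = 51.34
  [9→10]: (49.81+46.69)/2 × 1 = 48.25
  [10→10.25]: (46.69+45.92)/2 × 0.25 = 11.57625
  [10.25→12.25]: (45.92+39.96)/2 × 2 = 85.88
  Sum = 481.95625 mg/L·h

AUC = 482.0 mg/L·h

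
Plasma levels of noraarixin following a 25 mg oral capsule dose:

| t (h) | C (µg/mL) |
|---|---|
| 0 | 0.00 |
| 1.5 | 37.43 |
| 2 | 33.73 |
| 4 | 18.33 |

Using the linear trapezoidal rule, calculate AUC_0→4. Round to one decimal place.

Trapezoidal AUC_0→4:
  [0→1.5]: (0.00+37.43)/2 × 1.5 = 28.0725
  [1.5→2]: (37.43+33.73)/2 × 0.5 = 17.79
  [2→4]: (33.73+18.33)/2 × 2 = 52.06
  Sum = 97.9225 µg/mL·h

AUC = 97.9 µg/mL·h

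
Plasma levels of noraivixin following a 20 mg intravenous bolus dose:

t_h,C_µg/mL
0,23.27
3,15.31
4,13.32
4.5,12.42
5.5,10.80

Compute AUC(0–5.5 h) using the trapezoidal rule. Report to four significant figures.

Trapezoidal AUC_0→5.5:
  [0→3]: (23.27+15.31)/2 × 3 = 57.87
  [3→4]: (15.31+13.32)/2 × 1 = 14.315
  [4→4.5]: (13.32+12.42)/2 × 0.5 = 6.435
  [4.5→5.5]: (12.42+10.80)/2 × 1 = 11.61
  Sum = 90.23 µg/mL·h

AUC = 90.23 µg/mL·h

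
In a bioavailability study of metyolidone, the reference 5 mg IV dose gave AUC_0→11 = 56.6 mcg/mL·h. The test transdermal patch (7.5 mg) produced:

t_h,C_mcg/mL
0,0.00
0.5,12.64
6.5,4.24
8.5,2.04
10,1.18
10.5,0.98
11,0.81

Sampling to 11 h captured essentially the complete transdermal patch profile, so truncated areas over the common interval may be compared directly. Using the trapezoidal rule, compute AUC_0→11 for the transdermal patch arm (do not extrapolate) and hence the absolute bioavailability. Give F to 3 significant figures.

F = 0.748

Trapezoidal AUC_0→11 (transdermal patch):
  [0→0.5]: (0.00+12.64)/2 × 0.5 = 3.16
  [0.5→6.5]: (12.64+4.24)/2 × 6 = 50.64
  [6.5→8.5]: (4.24+2.04)/2 × 2 = 6.28
  [8.5→10]: (2.04+1.18)/2 × 1.5 = 2.415
  [10→10.5]: (1.18+0.98)/2 × 0.5 = 0.54
  [10.5→11]: (0.98+0.81)/2 × 0.5 = 0.4475
  Sum = 63.4825 mcg/mL·h
F = (AUC_ev/D_ev)/(AUC_iv/D_iv) = (63.4825/7.5)/(56.6/5) = 8.46433/11.32 = 0.7477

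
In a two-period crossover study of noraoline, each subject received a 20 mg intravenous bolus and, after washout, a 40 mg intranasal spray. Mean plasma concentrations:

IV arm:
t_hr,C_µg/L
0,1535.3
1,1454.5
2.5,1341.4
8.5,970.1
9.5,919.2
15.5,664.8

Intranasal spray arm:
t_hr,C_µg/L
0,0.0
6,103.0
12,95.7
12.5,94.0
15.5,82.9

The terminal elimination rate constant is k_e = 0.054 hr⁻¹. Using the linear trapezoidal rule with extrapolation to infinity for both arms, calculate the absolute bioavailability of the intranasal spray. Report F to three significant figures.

F = 0.0482

Trapezoidal AUC_0→15.5 (IV):
  [0→1]: (1535.3+1454.5)/2 × 1 = 1494.9
  [1→2.5]: (1454.5+1341.4)/2 × 1.5 = 2096.925
  [2.5→8.5]: (1341.4+970.1)/2 × 6 = 6934.5
  [8.5→9.5]: (970.1+919.2)/2 × 1 = 944.65
  [9.5→15.5]: (919.2+664.8)/2 × 6 = 4752.0
  Sum = 16222.975 µg/L·hr
IV tail: 664.8/0.054 = 12311.111; AUC_iv,0→∞ = 16222.975 + 12311.111 = 28534.086 µg/L·hr
Trapezoidal AUC_0→15.5 (intranasal spray):
  [0→6]: (0.0+103.0)/2 × 6 = 309.0
  [6→12]: (103.0+95.7)/2 × 6 = 596.1
  [12→12.5]: (95.7+94.0)/2 × 0.5 = 47.425
  [12.5→15.5]: (94.0+82.9)/2 × 3 = 265.35
  Sum = 1217.875 µg/L·hr
intranasal spray tail: 82.9/0.054 = 1535.185; AUC_ev,0→∞ = 1217.875 + 1535.185 = 2753.06 µg/L·hr
F = (AUC_ev/D_ev)/(AUC_iv/D_iv) = (2753.06/40)/(28534.086/20) = 68.8265/1426.7043 = 0.0482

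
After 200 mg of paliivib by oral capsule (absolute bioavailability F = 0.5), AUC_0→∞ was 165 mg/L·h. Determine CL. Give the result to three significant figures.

CL = 0.606 L/h

CL = F × Dose / AUC_0→∞
   = 0.5 × 200 / 165 = 0.606061 L/h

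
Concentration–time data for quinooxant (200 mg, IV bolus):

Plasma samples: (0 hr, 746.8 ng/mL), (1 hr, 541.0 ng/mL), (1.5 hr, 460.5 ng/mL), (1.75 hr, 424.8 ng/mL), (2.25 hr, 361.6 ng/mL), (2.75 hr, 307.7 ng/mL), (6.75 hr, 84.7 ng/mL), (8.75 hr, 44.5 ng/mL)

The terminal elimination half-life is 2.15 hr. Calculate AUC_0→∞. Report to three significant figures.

Trapezoidal AUC_0→8.75:
  [0→1]: (746.8+541.0)/2 × 1 = 643.9
  [1→1.5]: (541.0+460.5)/2 × 0.5 = 250.375
  [1.5→1.75]: (460.5+424.8)/2 × 0.25 = 110.6625
  [1.75→2.25]: (424.8+361.6)/2 × 0.5 = 196.6
  [2.25→2.75]: (361.6+307.7)/2 × 0.5 = 167.325
  [2.75→6.75]: (307.7+84.7)/2 × 4 = 784.8
  [6.75→8.75]: (84.7+44.5)/2 × 2 = 129.2
  Sum = 2282.8625 ng/mL·hr
k_e = ln2 / t½ = 0.693147 / 2.15 = 0.3224 hr^-1
Extrapolated tail: C_last / k_e = 44.5 / 0.3224 = 138.027
AUC_0→∞ = 2282.8625 + 138.027 = 2420.8895 ng/mL·hr

AUC = 2420 ng/mL·hr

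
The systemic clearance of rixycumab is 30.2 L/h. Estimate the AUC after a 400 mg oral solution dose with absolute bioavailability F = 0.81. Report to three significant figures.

AUC_0→∞ = F × Dose / CL
        = 0.81 × 400 / 30.2 = 10.7285 mg/L·h

AUC = 10.7 mg/L·h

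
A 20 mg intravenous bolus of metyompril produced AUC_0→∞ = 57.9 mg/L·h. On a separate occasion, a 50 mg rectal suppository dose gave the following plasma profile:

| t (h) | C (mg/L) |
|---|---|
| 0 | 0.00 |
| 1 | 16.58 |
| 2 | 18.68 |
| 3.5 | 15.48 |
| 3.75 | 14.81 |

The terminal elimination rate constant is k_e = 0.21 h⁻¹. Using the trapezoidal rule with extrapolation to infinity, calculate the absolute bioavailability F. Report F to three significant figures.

F = 0.869

Trapezoidal AUC_0→3.75 (rectal suppository):
  [0→1]: (0.00+16.58)/2 × 1 = 8.29
  [1→2]: (16.58+18.68)/2 × 1 = 17.63
  [2→3.5]: (18.68+15.48)/2 × 1.5 = 25.62
  [3.5→3.75]: (15.48+14.81)/2 × 0.25 = 3.78625
  Sum = 55.32625 mg/L·h
Tail: C_last/k_e = 14.81/0.21 = 70.524
AUC_0→∞ (rectal suppository) = 55.32625 + 70.524 = 125.85025 mg/L·h
F = (AUC_ev/D_ev)/(AUC_iv/D_iv) = (125.85025/50)/(57.9/20) = 2.517005/2.895 = 0.8694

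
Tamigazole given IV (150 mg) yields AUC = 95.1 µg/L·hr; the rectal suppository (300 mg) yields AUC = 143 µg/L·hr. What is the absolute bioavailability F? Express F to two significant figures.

F = (AUC_ev / D_ev) / (AUC_iv / D_iv)
  = (143/300) / (95.1/150)
  = 0.476667 / 0.634 = 0.7518

F = 0.75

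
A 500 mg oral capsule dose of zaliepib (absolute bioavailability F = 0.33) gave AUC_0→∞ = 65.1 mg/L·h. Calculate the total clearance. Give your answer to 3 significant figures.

CL = 2.53 L/h

CL = F × Dose / AUC_0→∞
   = 0.33 × 500 / 65.1 = 2.53456 L/h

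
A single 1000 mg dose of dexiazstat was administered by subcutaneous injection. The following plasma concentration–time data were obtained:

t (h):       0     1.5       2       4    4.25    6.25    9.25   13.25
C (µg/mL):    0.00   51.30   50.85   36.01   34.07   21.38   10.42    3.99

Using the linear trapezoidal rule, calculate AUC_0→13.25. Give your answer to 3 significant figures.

AUC = 292 µg/mL·h

Trapezoidal AUC_0→13.25:
  [0→1.5]: (0.00+51.30)/2 × 1.5 = 38.475
  [1.5→2]: (51.30+50.85)/2 × 0.5 = 25.5375
  [2→4]: (50.85+36.01)/2 × 2 = 86.86
  [4→4.25]: (36.01+34.07)/2 × 0.25 = 8.76
  [4.25→6.25]: (34.07+21.38)/2 × 2 = 55.45
  [6.25→9.25]: (21.38+10.42)/2 × 3 = 47.7
  [9.25→13.25]: (10.42+3.99)/2 × 4 = 28.82
  Sum = 291.6025 µg/mL·h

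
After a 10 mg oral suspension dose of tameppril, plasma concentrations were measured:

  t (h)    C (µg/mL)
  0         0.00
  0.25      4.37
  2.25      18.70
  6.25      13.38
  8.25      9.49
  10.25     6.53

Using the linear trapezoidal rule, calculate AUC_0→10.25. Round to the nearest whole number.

AUC = 127 µg/mL·h

Trapezoidal AUC_0→10.25:
  [0→0.25]: (0.00+4.37)/2 × 0.25 = 0.54625
  [0.25→2.25]: (4.37+18.70)/2 × 2 = 23.07
  [2.25→6.25]: (18.70+13.38)/2 × 4 = 64.16
  [6.25→8.25]: (13.38+9.49)/2 × 2 = 22.87
  [8.25→10.25]: (9.49+6.53)/2 × 2 = 16.02
  Sum = 126.66625 µg/mL·h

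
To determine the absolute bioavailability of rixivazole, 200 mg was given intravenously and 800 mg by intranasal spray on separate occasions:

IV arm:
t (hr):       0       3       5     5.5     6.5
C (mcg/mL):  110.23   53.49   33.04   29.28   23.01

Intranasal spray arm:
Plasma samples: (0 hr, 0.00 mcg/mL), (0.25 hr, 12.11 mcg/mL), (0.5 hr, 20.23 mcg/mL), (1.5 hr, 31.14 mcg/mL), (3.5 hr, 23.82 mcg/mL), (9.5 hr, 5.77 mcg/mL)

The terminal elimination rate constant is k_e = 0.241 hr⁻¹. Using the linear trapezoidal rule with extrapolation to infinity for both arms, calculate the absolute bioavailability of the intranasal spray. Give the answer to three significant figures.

Trapezoidal AUC_0→6.5 (IV):
  [0→3]: (110.23+53.49)/2 × 3 = 245.58
  [3→5]: (53.49+33.04)/2 × 2 = 86.53
  [5→5.5]: (33.04+29.28)/2 × 0.5 = 15.58
  [5.5→6.5]: (29.28+23.01)/2 × 1 = 26.145
  Sum = 373.835 mcg/mL·hr
IV tail: 23.01/0.241 = 95.477; AUC_iv,0→∞ = 373.835 + 95.477 = 469.312 mcg/mL·hr
Trapezoidal AUC_0→9.5 (intranasal spray):
  [0→0.25]: (0.00+12.11)/2 × 0.25 = 1.51375
  [0.25→0.5]: (12.11+20.23)/2 × 0.25 = 4.0425
  [0.5→1.5]: (20.23+31.14)/2 × 1 = 25.685
  [1.5→3.5]: (31.14+23.82)/2 × 2 = 54.96
  [3.5→9.5]: (23.82+5.77)/2 × 6 = 88.77
  Sum = 174.97125 mcg/mL·hr
intranasal spray tail: 5.77/0.241 = 23.942; AUC_ev,0→∞ = 174.97125 + 23.942 = 198.91325 mcg/mL·hr
F = (AUC_ev/D_ev)/(AUC_iv/D_iv) = (198.91325/800)/(469.312/200) = 0.248642/2.34656 = 0.1060

F = 0.106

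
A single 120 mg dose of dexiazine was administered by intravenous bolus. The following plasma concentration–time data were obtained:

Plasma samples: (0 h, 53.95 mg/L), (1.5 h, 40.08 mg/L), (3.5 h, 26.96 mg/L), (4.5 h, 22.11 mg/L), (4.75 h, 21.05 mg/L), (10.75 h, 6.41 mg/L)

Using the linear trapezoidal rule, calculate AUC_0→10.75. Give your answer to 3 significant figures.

AUC = 250 mg/L·h

Trapezoidal AUC_0→10.75:
  [0→1.5]: (53.95+40.08)/2 × 1.5 = 70.5225
  [1.5→3.5]: (40.08+26.96)/2 × 2 = 67.04
  [3.5→4.5]: (26.96+22.11)/2 × 1 = 24.535
  [4.5→4.75]: (22.11+21.05)/2 × 0.25 = 5.395
  [4.75→10.75]: (21.05+6.41)/2 × 6 = 82.38
  Sum = 249.8725 mg/L·h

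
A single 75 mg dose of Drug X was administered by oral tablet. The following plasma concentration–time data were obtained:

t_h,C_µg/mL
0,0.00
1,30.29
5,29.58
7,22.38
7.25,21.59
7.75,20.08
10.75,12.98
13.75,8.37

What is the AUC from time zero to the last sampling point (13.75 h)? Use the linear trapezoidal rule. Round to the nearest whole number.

AUC = 284 µg/mL·h

Trapezoidal AUC_0→13.75:
  [0→1]: (0.00+30.29)/2 × 1 = 15.145
  [1→5]: (30.29+29.58)/2 × 4 = 119.74
  [5→7]: (29.58+22.38)/2 × 2 = 51.96
  [7→7.25]: (22.38+21.59)/2 × 0.25 = 5.49625
  [7.25→7.75]: (21.59+20.08)/2 × 0.5 = 10.4175
  [7.75→10.75]: (20.08+12.98)/2 × 3 = 49.59
  [10.75→13.75]: (12.98+8.37)/2 × 3 = 32.025
  Sum = 284.37375 µg/mL·h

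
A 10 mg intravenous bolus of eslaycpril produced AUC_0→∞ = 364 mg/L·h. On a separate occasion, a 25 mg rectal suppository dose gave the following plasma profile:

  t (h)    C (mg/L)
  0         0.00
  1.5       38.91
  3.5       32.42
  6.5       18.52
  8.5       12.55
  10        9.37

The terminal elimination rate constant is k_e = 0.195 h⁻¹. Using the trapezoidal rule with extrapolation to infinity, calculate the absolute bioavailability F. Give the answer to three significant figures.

F = 0.299

Trapezoidal AUC_0→10 (rectal suppository):
  [0→1.5]: (0.00+38.91)/2 × 1.5 = 29.1825
  [1.5→3.5]: (38.91+32.42)/2 × 2 = 71.33
  [3.5→6.5]: (32.42+18.52)/2 × 3 = 76.41
  [6.5→8.5]: (18.52+12.55)/2 × 2 = 31.07
  [8.5→10]: (12.55+9.37)/2 × 1.5 = 16.44
  Sum = 224.4325 mg/L·h
Tail: C_last/k_e = 9.37/0.195 = 48.051
AUC_0→∞ (rectal suppository) = 224.4325 + 48.051 = 272.4835 mg/L·h
F = (AUC_ev/D_ev)/(AUC_iv/D_iv) = (272.4835/25)/(364/10) = 10.89934/36.4 = 0.2994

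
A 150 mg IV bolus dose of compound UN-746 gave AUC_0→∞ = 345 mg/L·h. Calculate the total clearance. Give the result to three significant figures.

CL = Dose_iv / AUC_0→∞
   = 150 / 345 = 0.434783 L/h

CL = 0.435 L/h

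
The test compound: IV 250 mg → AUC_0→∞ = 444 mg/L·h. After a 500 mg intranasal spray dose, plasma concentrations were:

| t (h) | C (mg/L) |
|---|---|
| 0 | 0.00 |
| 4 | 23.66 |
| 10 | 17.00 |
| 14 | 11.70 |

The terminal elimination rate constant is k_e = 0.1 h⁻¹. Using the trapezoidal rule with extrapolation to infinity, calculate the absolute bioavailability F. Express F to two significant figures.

Trapezoidal AUC_0→14 (intranasal spray):
  [0→4]: (0.00+23.66)/2 × 4 = 47.32
  [4→10]: (23.66+17.00)/2 × 6 = 121.98
  [10→14]: (17.00+11.70)/2 × 4 = 57.4
  Sum = 226.7 mg/L·h
Tail: C_last/k_e = 11.70/0.1 = 117.000
AUC_0→∞ (intranasal spray) = 226.7 + 117.000 = 343.7 mg/L·h
F = (AUC_ev/D_ev)/(AUC_iv/D_iv) = (343.7/500)/(444/250) = 0.6874/1.776 = 0.3870

F = 0.39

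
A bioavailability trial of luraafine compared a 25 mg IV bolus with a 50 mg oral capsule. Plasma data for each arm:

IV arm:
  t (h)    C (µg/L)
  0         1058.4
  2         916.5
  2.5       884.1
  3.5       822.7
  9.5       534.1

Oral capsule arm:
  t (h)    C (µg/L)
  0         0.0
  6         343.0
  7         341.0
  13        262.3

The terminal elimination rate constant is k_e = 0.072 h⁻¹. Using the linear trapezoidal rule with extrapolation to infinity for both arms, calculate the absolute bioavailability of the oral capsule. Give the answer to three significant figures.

F = 0.231

Trapezoidal AUC_0→9.5 (IV):
  [0→2]: (1058.4+916.5)/2 × 2 = 1974.9
  [2→2.5]: (916.5+884.1)/2 × 0.5 = 450.15
  [2.5→3.5]: (884.1+822.7)/2 × 1 = 853.4
  [3.5→9.5]: (822.7+534.1)/2 × 6 = 4070.4
  Sum = 7348.85 µg/L·h
IV tail: 534.1/0.072 = 7418.056; AUC_iv,0→∞ = 7348.85 + 7418.056 = 14766.906 µg/L·h
Trapezoidal AUC_0→13 (oral capsule):
  [0→6]: (0.0+343.0)/2 × 6 = 1029.0
  [6→7]: (343.0+341.0)/2 × 1 = 342.0
  [7→13]: (341.0+262.3)/2 × 6 = 1809.9
  Sum = 3180.9 µg/L·h
oral capsule tail: 262.3/0.072 = 3643.056; AUC_ev,0→∞ = 3180.9 + 3643.056 = 6823.956 µg/L·h
F = (AUC_ev/D_ev)/(AUC_iv/D_iv) = (6823.956/50)/(14766.906/25) = 136.47912/590.67624 = 0.2311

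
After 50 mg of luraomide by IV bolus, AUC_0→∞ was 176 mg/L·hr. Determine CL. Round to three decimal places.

CL = 0.284 L/hr

CL = Dose_iv / AUC_0→∞
   = 50 / 176 = 0.284091 L/hr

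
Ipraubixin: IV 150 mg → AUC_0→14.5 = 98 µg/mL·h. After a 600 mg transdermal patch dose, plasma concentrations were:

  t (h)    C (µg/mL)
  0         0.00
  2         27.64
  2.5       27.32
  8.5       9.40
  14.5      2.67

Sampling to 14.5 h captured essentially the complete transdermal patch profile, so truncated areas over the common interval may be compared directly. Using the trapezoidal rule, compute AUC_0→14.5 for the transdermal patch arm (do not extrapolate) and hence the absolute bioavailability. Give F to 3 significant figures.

F = 0.479

Trapezoidal AUC_0→14.5 (transdermal patch):
  [0→2]: (0.00+27.64)/2 × 2 = 27.64
  [2→2.5]: (27.64+27.32)/2 × 0.5 = 13.74
  [2.5→8.5]: (27.32+9.40)/2 × 6 = 110.16
  [8.5→14.5]: (9.40+2.67)/2 × 6 = 36.21
  Sum = 187.75 µg/mL·h
F = (AUC_ev/D_ev)/(AUC_iv/D_iv) = (187.75/600)/(98/150) = 0.312917/0.653333 = 0.4790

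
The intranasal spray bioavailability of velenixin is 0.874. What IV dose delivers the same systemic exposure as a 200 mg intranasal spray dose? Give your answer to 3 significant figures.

Systemic exposure from an extravascular dose = F × D_ev, so the equivalent IV dose is F × D_ev.
D_iv = F × D_ev = 0.874 × 200 = 174.8 mg

D_iv = 175 mg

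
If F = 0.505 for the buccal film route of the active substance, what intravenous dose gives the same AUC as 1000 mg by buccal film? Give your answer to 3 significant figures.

Systemic exposure from an extravascular dose = F × D_ev, so the equivalent IV dose is F × D_ev.
D_iv = F × D_ev = 0.505 × 1000 = 505 mg

D_iv = 505 mg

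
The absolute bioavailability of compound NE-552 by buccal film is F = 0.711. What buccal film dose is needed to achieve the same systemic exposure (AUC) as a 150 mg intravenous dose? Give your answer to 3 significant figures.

For equal systemic exposure: F × D_ev = D_iv
D_ev = D_iv / F = 150 / 0.711 = 210.97 mg

D_buccal = 211 mg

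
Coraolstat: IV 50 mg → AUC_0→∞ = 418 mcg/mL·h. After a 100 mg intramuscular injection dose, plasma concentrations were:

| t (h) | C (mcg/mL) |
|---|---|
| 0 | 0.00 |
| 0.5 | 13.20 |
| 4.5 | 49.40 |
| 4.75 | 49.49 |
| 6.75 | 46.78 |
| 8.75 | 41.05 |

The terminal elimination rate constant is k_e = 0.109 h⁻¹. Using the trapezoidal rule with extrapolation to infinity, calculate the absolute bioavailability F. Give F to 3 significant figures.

F = 0.839

Trapezoidal AUC_0→8.75 (intramuscular injection):
  [0→0.5]: (0.00+13.20)/2 × 0.5 = 3.3
  [0.5→4.5]: (13.20+49.40)/2 × 4 = 125.2
  [4.5→4.75]: (49.40+49.49)/2 × 0.25 = 12.36125
  [4.75→6.75]: (49.49+46.78)/2 × 2 = 96.27
  [6.75→8.75]: (46.78+41.05)/2 × 2 = 87.83
  Sum = 324.96125 mcg/mL·h
Tail: C_last/k_e = 41.05/0.109 = 376.606
AUC_0→∞ (intramuscular injection) = 324.96125 + 376.606 = 701.56725 mcg/mL·h
F = (AUC_ev/D_ev)/(AUC_iv/D_iv) = (701.56725/100)/(418/50) = 7.0156725/8.36 = 0.8392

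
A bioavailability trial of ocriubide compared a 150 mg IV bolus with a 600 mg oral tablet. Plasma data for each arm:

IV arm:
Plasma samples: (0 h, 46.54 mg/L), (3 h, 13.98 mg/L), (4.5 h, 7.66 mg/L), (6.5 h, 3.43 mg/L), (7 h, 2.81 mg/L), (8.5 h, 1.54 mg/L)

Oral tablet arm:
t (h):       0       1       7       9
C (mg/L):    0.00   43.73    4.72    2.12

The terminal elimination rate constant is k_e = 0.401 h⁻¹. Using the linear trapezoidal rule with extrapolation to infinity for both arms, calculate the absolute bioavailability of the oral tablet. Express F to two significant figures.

F = 0.35

Trapezoidal AUC_0→8.5 (IV):
  [0→3]: (46.54+13.98)/2 × 3 = 90.78
  [3→4.5]: (13.98+7.66)/2 × 1.5 = 16.23
  [4.5→6.5]: (7.66+3.43)/2 × 2 = 11.09
  [6.5→7]: (3.43+2.81)/2 × 0.5 = 1.56
  [7→8.5]: (2.81+1.54)/2 × 1.5 = 3.2625
  Sum = 122.9225 mg/L·h
IV tail: 1.54/0.401 = 3.840; AUC_iv,0→∞ = 122.9225 + 3.840 = 126.7625 mg/L·h
Trapezoidal AUC_0→9 (oral tablet):
  [0→1]: (0.00+43.73)/2 × 1 = 21.865
  [1→7]: (43.73+4.72)/2 × 6 = 145.35
  [7→9]: (4.72+2.12)/2 × 2 = 6.84
  Sum = 174.055 mg/L·h
oral tablet tail: 2.12/0.401 = 5.287; AUC_ev,0→∞ = 174.055 + 5.287 = 179.342 mg/L·h
F = (AUC_ev/D_ev)/(AUC_iv/D_iv) = (179.342/600)/(126.7625/150) = 0.298903/0.845083 = 0.3537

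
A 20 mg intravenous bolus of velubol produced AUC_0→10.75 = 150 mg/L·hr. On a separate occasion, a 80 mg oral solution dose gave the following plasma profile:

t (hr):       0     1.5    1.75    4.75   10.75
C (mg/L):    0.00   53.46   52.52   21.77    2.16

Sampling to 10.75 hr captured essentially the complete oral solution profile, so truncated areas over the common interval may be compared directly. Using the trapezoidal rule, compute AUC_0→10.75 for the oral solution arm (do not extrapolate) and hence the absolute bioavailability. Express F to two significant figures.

Trapezoidal AUC_0→10.75 (oral solution):
  [0→1.5]: (0.00+53.46)/2 × 1.5 = 40.095
  [1.5→1.75]: (53.46+52.52)/2 × 0.25 = 13.2475
  [1.75→4.75]: (52.52+21.77)/2 × 3 = 111.435
  [4.75→10.75]: (21.77+2.16)/2 × 6 = 71.79
  Sum = 236.5675 mg/L·hr
F = (AUC_ev/D_ev)/(AUC_iv/D_iv) = (236.5675/80)/(150/20) = 2.95709/7.5 = 0.3943

F = 0.39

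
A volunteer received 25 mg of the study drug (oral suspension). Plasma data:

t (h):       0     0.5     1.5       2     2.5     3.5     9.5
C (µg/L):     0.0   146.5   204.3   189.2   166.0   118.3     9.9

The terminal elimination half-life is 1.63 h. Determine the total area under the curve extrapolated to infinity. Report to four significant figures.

AUC = 949.2 µg/L·h

Trapezoidal AUC_0→9.5:
  [0→0.5]: (0.0+146.5)/2 × 0.5 = 36.625
  [0.5→1.5]: (146.5+204.3)/2 × 1 = 175.4
  [1.5→2]: (204.3+189.2)/2 × 0.5 = 98.375
  [2→2.5]: (189.2+166.0)/2 × 0.5 = 88.8
  [2.5→3.5]: (166.0+118.3)/2 × 1 = 142.15
  [3.5→9.5]: (118.3+9.9)/2 × 6 = 384.6
  Sum = 925.95 µg/L·h
k_e = ln2 / t½ = 0.693147 / 1.63 = 0.4252 h^-1
Extrapolated tail: C_last / k_e = 9.9 / 0.4252 = 23.283
AUC_0→∞ = 925.95 + 23.283 = 949.233 µg/L·h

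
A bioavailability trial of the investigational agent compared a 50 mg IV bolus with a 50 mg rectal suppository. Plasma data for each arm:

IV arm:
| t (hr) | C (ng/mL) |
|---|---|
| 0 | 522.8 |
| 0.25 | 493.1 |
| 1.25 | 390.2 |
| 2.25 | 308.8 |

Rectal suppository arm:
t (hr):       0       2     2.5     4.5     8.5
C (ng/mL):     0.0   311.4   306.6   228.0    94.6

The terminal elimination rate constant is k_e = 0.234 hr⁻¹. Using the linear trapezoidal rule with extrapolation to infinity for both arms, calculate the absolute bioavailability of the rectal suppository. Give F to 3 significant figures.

F = 0.916

Trapezoidal AUC_0→2.25 (IV):
  [0→0.25]: (522.8+493.1)/2 × 0.25 = 126.9875
  [0.25→1.25]: (493.1+390.2)/2 × 1 = 441.65
  [1.25→2.25]: (390.2+308.8)/2 × 1 = 349.5
  Sum = 918.1375 ng/mL·hr
IV tail: 308.8/0.234 = 1319.658; AUC_iv,0→∞ = 918.1375 + 1319.658 = 2237.7955 ng/mL·hr
Trapezoidal AUC_0→8.5 (rectal suppository):
  [0→2]: (0.0+311.4)/2 × 2 = 311.4
  [2→2.5]: (311.4+306.6)/2 × 0.5 = 154.5
  [2.5→4.5]: (306.6+228.0)/2 × 2 = 534.6
  [4.5→8.5]: (228.0+94.6)/2 × 4 = 645.2
  Sum = 1645.7 ng/mL·hr
rectal suppository tail: 94.6/0.234 = 404.274; AUC_ev,0→∞ = 1645.7 + 404.274 = 2049.974 ng/mL·hr
F = (AUC_ev/D_ev)/(AUC_iv/D_iv) = (2049.974/50)/(2237.7955/50) = 40.99948/44.75591 = 0.9161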